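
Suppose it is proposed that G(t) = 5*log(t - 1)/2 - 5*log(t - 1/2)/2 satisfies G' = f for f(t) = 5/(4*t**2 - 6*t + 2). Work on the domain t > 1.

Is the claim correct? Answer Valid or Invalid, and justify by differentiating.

Valid - the claim checks out under differentiation.

d/dt[G] = 5/(4*t**2 - 6*t + 2)
This equals f(t) exactly, so the claim holds.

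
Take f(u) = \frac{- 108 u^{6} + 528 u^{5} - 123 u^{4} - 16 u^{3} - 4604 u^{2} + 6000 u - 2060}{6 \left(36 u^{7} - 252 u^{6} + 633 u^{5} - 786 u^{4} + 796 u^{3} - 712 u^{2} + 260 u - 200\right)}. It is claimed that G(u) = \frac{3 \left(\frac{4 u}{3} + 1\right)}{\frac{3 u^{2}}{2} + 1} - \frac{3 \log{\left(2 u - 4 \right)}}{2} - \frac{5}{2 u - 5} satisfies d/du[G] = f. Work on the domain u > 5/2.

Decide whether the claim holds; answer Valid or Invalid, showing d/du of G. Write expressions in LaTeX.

Invalid: d/du[G] - f = \frac{- 108 u^{6} + 528 u^{5} - 123 u^{4} - 16 u^{3} - 4604 u^{2} + 6000 u - 2060}{108 u^{7} - 756 u^{6} + 1899 u^{5} - 2358 u^{4} + 2388 u^{3} - 2136 u^{2} + 780 u - 600}, which is not 0.

d/du[G] = \frac{- 108 u^{6} + 528 u^{5} - 123 u^{4} - 16 u^{3} - 4604 u^{2} + 6000 u - 2060}{72 u^{7} - 504 u^{6} + 1266 u^{5} - 1572 u^{4} + 1592 u^{3} - 1424 u^{2} + 520 u - 400}
d/du[G] - f(u) = \frac{- 108 u^{6} + 528 u^{5} - 123 u^{4} - 16 u^{3} - 4604 u^{2} + 6000 u - 2060}{108 u^{7} - 756 u^{6} + 1899 u^{5} - 2358 u^{4} + 2388 u^{3} - 2136 u^{2} + 780 u - 600} != 0.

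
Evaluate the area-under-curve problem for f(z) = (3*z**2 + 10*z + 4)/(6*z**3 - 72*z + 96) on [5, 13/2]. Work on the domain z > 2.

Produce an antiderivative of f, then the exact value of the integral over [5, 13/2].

Antiderivative: F(z) = (8*(z - 2)*log(z - 2) + (z - 2)*log(z + 4) - 18)/(18*(z - 2)); value = -4*log(3)/9 - log(9)/18 + 1/9 + log(21/2)/18 + 4*log(9/2)/9

The denominator factors as 6*(z - 2)**2*(z + 4); partial fractions split f into directly integrable pieces: 1/(18*(z + 4)) + 4/(9*(z - 2)) + (z - 2)**(-2).
F(z) = (8*(z - 2)*log(z - 2) + (z - 2)*log(z + 4) - 18)/(18*(z - 2)) is an antiderivative of f.
Check: d/dz[(8*(z - 2)*log(z - 2) + (z - 2)*log(z + 4) - 18)/(18*(z - 2))] = (3*z**2 + 10*z + 4)/(6*z**3 - 72*z + 96) = f(z).
F(13/2) = -2/9 + log(21/2)/18 + 4*log(9/2)/9; F(5) = -1/3 + log(9)/18 + 4*log(3)/9.
Integral = F(13/2) - F(5) = -4*log(3)/9 - log(9)/18 + 1/9 + log(21/2)/18 + 4*log(9/2)/9.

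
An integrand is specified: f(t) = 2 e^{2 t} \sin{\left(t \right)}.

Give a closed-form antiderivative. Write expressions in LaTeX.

Any candidate F(t) must reproduce f(t) exactly when differentiated.
Check: d/dt[\frac{4 e^{2 t} \sin{\left(t \right)}}{5} - \frac{2 e^{2 t} \cos{\left(t \right)}}{5}] = 2 e^{2 t} \sin{\left(t \right)} = f(t).

An antiderivative is F(t) = \frac{4 e^{2 t} \sin{\left(t \right)}}{5} - \frac{2 e^{2 t} \cos{\left(t \right)}}{5}.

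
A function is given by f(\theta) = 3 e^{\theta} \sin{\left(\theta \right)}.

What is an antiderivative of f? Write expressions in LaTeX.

Check any antiderivative F(\theta) by computing F'(\theta) and comparing it with f(\theta).
Check: d/d\theta[\frac{3 e^{\theta} \sin{\left(\theta \right)}}{2} - \frac{3 e^{\theta} \cos{\left(\theta \right)}}{2}] = 3 e^{\theta} \sin{\left(\theta \right)} = f(\theta).

An antiderivative is F(\theta) = \frac{3 e^{\theta} \sin{\left(\theta \right)}}{2} - \frac{3 e^{\theta} \cos{\left(\theta \right)}}{2}.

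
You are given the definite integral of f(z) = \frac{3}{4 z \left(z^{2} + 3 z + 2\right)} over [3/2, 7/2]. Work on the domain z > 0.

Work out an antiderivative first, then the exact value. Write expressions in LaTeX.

Factor the denominator (4 z \left(z + 1\right) \left(z + 2\right)) and decompose: f = \frac{3}{8 \left(z + 2\right)} - \frac{3}{4 \left(z + 1\right)} + \frac{3}{8 z}; each piece integrates to a log, atan, or power term.
F(z) = - \frac{3 \log{\left(z + 1 \right)}}{4} + \frac{3 \log{\left(z^{2} + 2 z \right)}}{8} is an antiderivative of f.
Check: d/dz[- \frac{3 \log{\left(z + 1 \right)}}{4} + \frac{3 \log{\left(z^{2} + 2 z \right)}}{8}] = \frac{3}{4 z^{3} + 12 z^{2} + 8 z}, which equals f(z).
F(7/2) = - \frac{3 \log{\left(\frac{9}{2} \right)}}{4} + \frac{3 \log{\left(\frac{77}{4} \right)}}{8}; F(3/2) = - \frac{3 \log{\left(\frac{5}{2} \right)}}{4} + \frac{3 \log{\left(\frac{21}{4} \right)}}{8}.
Integral = F(7/2) - F(3/2) = - \frac{3 \log{\left(\frac{9}{2} \right)}}{4} - \frac{3 \log{\left(\frac{21}{4} \right)}}{8} + \frac{3 \log{\left(\frac{5}{2} \right)}}{4} + \frac{3 \log{\left(\frac{77}{4} \right)}}{8}.

Antiderivative: F(z) = - \frac{3 \log{\left(z + 1 \right)}}{4} + \frac{3 \log{\left(z^{2} + 2 z \right)}}{8}; value = - \frac{3 \log{\left(\frac{9}{2} \right)}}{4} - \frac{3 \log{\left(\frac{21}{4} \right)}}{8} + \frac{3 \log{\left(\frac{5}{2} \right)}}{4} + \frac{3 \log{\left(\frac{77}{4} \right)}}{8}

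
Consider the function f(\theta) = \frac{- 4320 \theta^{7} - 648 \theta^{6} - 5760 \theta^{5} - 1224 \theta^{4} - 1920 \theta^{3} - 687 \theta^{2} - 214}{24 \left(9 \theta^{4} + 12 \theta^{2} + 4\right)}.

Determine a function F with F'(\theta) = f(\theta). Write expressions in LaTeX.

Whatever form F(\theta) takes, F'(\theta) = f(\theta) is non-negotiable.
Check: d/d\theta[\frac{- 360 \theta^{6} - 72 \theta^{5} - 240 \theta^{4} - 168 \theta^{3} + 24 \theta^{2} - 107 \theta + 16}{72 \theta^{2} + 48}] = \frac{- 4320 \theta^{7} - 648 \theta^{6} - 5760 \theta^{5} - 1224 \theta^{4} - 1920 \theta^{3} - 687 \theta^{2} - 214}{216 \theta^{4} + 288 \theta^{2} + 96}, which equals f(\theta).

An antiderivative is F(\theta) = \frac{- 360 \theta^{6} - 72 \theta^{5} - 240 \theta^{4} - 168 \theta^{3} + 24 \theta^{2} - 107 \theta + 16}{72 \theta^{2} + 48}.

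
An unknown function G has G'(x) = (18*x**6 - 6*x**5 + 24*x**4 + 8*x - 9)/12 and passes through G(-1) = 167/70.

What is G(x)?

A candidate passes only if d/dx[G] lands on the given G'(x) exactly.
A general antiderivative is 3*x**7/14 - x**6/12 + 2*x**5/5 + x**2/3 - 3*x/4 + C.
The condition gives C = 167/70 - (27/70) = 2.
So G(x) = 3*x**7/14 - x**6/12 + 2*x**5/5 + x**2/3 - 3*x/4 + 2.
Check: d/dx[3*x**7/14 - x**6/12 + 2*x**5/5 + x**2/3 - 3*x/4 + 2] = 3*x**6/2 - x**5/2 + 2*x**4 + 2*x/3 - 3/4, which equals G'(x).

G(x) = 3*x**7/14 - x**6/12 + 2*x**5/5 + x**2/3 - 3*x/4 + 2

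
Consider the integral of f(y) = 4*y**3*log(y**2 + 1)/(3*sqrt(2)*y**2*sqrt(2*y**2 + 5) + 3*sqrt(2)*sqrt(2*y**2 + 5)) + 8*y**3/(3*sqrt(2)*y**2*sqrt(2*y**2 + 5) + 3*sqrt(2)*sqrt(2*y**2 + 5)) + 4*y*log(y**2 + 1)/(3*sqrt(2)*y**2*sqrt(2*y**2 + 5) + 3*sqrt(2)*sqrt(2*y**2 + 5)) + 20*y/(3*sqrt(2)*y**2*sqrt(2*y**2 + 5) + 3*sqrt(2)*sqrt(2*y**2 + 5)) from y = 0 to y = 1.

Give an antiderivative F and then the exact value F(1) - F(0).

Antiderivative: F(y) = 2*sqrt(y**2 + 5/2)*log(y**2 + 1)/3; value = sqrt(14)*log(2)/3

Recognize the product-rule pattern: f = u'v + uv' with u = 2*sqrt(y**2 + 5/2)/3, v = log(y**2 + 1), so integration by parts undoes it.
F(y) = 2*sqrt(y**2 + 5/2)*log(y**2 + 1)/3 is an antiderivative of f.
Check: d/dy[2*sqrt(y**2 + 5/2)*log(y**2 + 1)/3] = (4*y**3*log(y**2 + 1) + 8*y**3 + 4*y*log(y**2 + 1) + 20*y)/(3*sqrt(2)*y**2*sqrt(2*y**2 + 5) + 3*sqrt(2)*sqrt(2*y**2 + 5)), which equals f(y).
F(1) = sqrt(14)*log(2)/3; F(0) = 0.
Integral = F(1) - F(0) = sqrt(14)*log(2)/3.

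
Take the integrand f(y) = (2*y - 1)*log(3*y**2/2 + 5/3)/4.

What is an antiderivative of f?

An antiderivative is F(y) = (-9*y**2 + 9*y*(y - 1)*log(3*y**2/2 + 5/3) + 18*y + 10*log(y**2 + 10/9) - 6*sqrt(10)*atan(3*sqrt(10)*y/10))/36.

Check any antiderivative F(y) by computing F'(y) and comparing it with f(y).
Check: d/dy[(-9*y**2 + 9*y*(y - 1)*log(3*y**2/2 + 5/3) + 18*y + 10*log(y**2 + 10/9) - 6*sqrt(10)*atan(3*sqrt(10)*y/10))/36] = y*log(9*y**2 + 10)/2 - y*log(6)/2 - log(9*y**2 + 10)/4 + log(6)/4, which equals f(y).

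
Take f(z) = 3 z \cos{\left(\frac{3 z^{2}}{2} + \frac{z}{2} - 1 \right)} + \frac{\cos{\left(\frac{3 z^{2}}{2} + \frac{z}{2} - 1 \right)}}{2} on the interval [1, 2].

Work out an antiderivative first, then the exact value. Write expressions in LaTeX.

Antiderivative: F(z) = \sin{\left(\frac{3 z^{2}}{2} + \frac{z}{2} - 1 \right)}; value = - \sin{\left(1 \right)} + \sin{\left(6 \right)}

The substitution u = \frac{3 z^{2}}{2} + \frac{z}{2} - 1 works: f is exactly (dF/du)*(du/dz) for that inner function.
F(z) = \sin{\left(\frac{3 z^{2}}{2} + \frac{z}{2} - 1 \right)} is an antiderivative of f.
Check: d/dz[\sin{\left(\frac{3 z^{2}}{2} + \frac{z}{2} - 1 \right)}] = 3 z \cos{\left(\frac{3 z^{2}}{2} + \frac{z}{2} - 1 \right)} + \frac{\cos{\left(\frac{3 z^{2}}{2} + \frac{z}{2} - 1 \right)}}{2} = f(z).
F(2) = \sin{\left(6 \right)}; F(1) = \sin{\left(1 \right)}.
Integral = F(2) - F(1) = - \sin{\left(1 \right)} + \sin{\left(6 \right)}.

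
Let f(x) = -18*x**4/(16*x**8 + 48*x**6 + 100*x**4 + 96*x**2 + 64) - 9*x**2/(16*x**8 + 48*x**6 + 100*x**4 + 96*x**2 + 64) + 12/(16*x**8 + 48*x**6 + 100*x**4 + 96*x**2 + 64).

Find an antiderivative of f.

An antiderivative is F(x) = 3*x/(4*(2*x**4 + 3*x**2 + 4)).

Recognize the product-rule pattern: f = u'v + uv' with u = x/4, v = 1/(2*x**4/3 + x**2 + 4/3), so integration by parts undoes it.
Check: d/dx[3*x/(4*(2*x**4 + 3*x**2 + 4))] = (-18*x**4 - 9*x**2 + 12)/(16*x**8 + 48*x**6 + 100*x**4 + 96*x**2 + 64), which equals f(x).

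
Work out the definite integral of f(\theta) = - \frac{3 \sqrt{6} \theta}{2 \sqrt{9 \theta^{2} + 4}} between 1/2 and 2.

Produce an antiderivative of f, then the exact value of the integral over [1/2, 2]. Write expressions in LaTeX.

f matches the chain-rule pattern g'(h)*h' with inner function h(\theta) = \frac{3 \theta^{2}}{2} + \frac{2}{3}; substituting u = h(\theta) collapses the integral.
F(\theta) = - \frac{\sqrt{6} \sqrt{9 \theta^{2} + 4}}{6} is an antiderivative of f.
Check: d/d\theta[- \frac{\sqrt{6} \sqrt{9 \theta^{2} + 4}}{6}] = - \frac{3 \sqrt{6} \theta}{2 \sqrt{9 \theta^{2} + 4}} = f(\theta).
F(2) = - \frac{2 \sqrt{15}}{3}; F(1/2) = - \frac{5 \sqrt{6}}{12}.
Integral = F(2) - F(1/2) = - \frac{2 \sqrt{15}}{3} + \frac{5 \sqrt{6}}{12}.

Antiderivative: F(\theta) = - \frac{\sqrt{6} \sqrt{9 \theta^{2} + 4}}{6}; value = - \frac{2 \sqrt{15}}{3} + \frac{5 \sqrt{6}}{12}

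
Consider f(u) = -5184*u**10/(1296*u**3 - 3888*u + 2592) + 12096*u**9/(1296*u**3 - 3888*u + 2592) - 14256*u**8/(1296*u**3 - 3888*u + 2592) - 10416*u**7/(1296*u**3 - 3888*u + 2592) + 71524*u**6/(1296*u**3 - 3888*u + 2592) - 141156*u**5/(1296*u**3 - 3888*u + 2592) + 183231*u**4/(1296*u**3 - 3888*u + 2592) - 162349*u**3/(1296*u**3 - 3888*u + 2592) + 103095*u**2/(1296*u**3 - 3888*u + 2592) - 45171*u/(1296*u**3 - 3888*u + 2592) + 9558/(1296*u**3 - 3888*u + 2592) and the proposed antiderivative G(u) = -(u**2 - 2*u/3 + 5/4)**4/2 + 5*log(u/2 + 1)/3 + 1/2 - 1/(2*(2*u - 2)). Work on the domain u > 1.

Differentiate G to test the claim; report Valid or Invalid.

d/du[G] = (-5184*u**10 + 12096*u**9 - 14256*u**8 - 10416*u**7 + 71524*u**6 - 141156*u**5 + 183231*u**4 - 162349*u**3 + 103095*u**2 - 45171*u + 9558)/(1296*u**3 - 3888*u + 2592)
This equals f(u) exactly, so the claim holds.

Valid - the claim checks out under differentiation.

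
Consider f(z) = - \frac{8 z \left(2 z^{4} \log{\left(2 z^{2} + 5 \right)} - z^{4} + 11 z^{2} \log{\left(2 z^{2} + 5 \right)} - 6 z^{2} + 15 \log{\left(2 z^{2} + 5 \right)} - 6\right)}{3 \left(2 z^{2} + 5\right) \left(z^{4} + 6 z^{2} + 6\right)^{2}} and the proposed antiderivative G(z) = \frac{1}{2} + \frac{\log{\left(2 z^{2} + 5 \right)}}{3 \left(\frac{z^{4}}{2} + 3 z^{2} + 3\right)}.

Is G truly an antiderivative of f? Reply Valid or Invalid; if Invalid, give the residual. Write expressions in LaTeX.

d/dz[G] = \frac{- 16 z^{5} \log{\left(2 z^{2} + 5 \right)} + 8 z^{5} - 88 z^{3} \log{\left(2 z^{2} + 5 \right)} + 48 z^{3} - 120 z \log{\left(2 z^{2} + 5 \right)} + 48 z}{6 z^{10} + 87 z^{8} + 468 z^{6} + 1152 z^{4} + 1296 z^{2} + 540}
This equals f(z) exactly, so the claim holds.

Valid: G'(z) = f(z).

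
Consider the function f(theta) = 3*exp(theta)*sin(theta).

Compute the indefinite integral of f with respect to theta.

F(theta) = 3*exp(theta)*sin(theta)/2 - 3*exp(theta)*cos(theta)/2 + C

A first test for any F(theta): its theta-derivative must equal f(theta) identically.
Check: d/dtheta[3*exp(theta)*sin(theta)/2 - 3*exp(theta)*cos(theta)/2] = 3*exp(theta)*sin(theta) = f(theta).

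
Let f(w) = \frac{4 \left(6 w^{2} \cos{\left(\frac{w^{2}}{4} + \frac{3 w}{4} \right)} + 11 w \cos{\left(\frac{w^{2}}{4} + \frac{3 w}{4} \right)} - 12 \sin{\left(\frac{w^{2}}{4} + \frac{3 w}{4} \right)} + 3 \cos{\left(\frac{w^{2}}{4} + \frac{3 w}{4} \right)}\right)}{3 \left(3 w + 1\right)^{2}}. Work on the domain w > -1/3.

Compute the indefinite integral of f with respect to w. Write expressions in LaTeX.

Recognize the product-rule pattern: f = u'v + uv' with u = \frac{16}{3 \left(3 w + 1\right)}, v = \sin{\left(\frac{w^{2}}{4} + \frac{3 w}{4} \right)}, so integration by parts undoes it.
Check: d/dw[\frac{16 \sin{\left(\frac{w^{2}}{4} + \frac{3 w}{4} \right)}}{3 \left(3 w + 1\right)}] = \frac{24 w^{2} \cos{\left(\frac{w^{2}}{4} + \frac{3 w}{4} \right)} + 44 w \cos{\left(\frac{w^{2}}{4} + \frac{3 w}{4} \right)} - 48 \sin{\left(\frac{w^{2}}{4} + \frac{3 w}{4} \right)} + 12 \cos{\left(\frac{w^{2}}{4} + \frac{3 w}{4} \right)}}{27 w^{2} + 18 w + 3}, which equals f(w).

F(w) = \frac{16 \sin{\left(\frac{w^{2}}{4} + \frac{3 w}{4} \right)}}{3 \left(3 w + 1\right)} + C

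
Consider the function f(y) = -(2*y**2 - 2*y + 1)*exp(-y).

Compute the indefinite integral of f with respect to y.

f has the shape u'v + uv' for u = 2*y**2 + 2*y + 3 and v = exp(-y) — it is the derivative of the product u*v.
Check: d/dy[(2*y**2 + 2*y + 3)*exp(-y)] = (-2*y**2 + 2*y - 1)*exp(-y), which equals f(y).

F(y) = (2*y**2 + 2*y + 3)*exp(-y) + C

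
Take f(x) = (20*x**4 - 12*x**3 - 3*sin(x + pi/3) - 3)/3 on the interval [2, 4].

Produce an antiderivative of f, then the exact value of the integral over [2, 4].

Antiderivative: F(x) = 4*x**5/3 - x**4 - x + cos(x + pi/3); value = cos(pi/3 + 4) - cos(pi/3 + 2) + 3242/3

Any candidate F(x) must reproduce f(x) exactly when differentiated.
F(x) = 4*x**5/3 - x**4 - x + cos(x + pi/3) is an antiderivative of f.
Check: d/dx[4*x**5/3 - x**4 - x + cos(x + pi/3)] = 20*x**4/3 - 4*x**3 - sin(x + pi/3) - 1, which equals f(x).
F(4) = cos(pi/3 + 4) + 3316/3; F(2) = cos(pi/3 + 2) + 74/3.
Integral = F(4) - F(2) = cos(pi/3 + 4) - cos(pi/3 + 2) + 3242/3.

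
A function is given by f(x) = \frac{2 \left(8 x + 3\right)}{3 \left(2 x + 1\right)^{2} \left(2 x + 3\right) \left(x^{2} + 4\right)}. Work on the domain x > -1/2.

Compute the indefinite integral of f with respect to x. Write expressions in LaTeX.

The denominator factors as 3 \left(2 x + 1\right)^{2} \left(2 x + 3\right) \left(x^{2} + 4\right); partial fractions split f into directly integrable pieces: - \frac{2 \left(562 x + 807\right)}{21675 \left(x^{2} + 4\right)} - \frac{6}{25 \left(2 x + 3\right)} + \frac{298}{867 \left(2 x + 1\right)} - \frac{4}{51 \left(2 x + 1\right)^{2}}.
Check: d/dx[\frac{7450 x \log{\left(x + \frac{1}{2} \right)} - 5202 x \log{\left(x + \frac{3}{2} \right)} - 1124 x \log{\left(x^{2} + 4 \right)} - 1614 x \operatorname{atan}{\left(\frac{x}{2} \right)} + 3725 \log{\left(x + \frac{1}{2} \right)} - 2601 \log{\left(x + \frac{3}{2} \right)} - 562 \log{\left(x^{2} + 4 \right)} - 807 \operatorname{atan}{\left(\frac{x}{2} \right)} + 850}{43350 x + 21675}] = \frac{16 x + 6}{24 x^{5} + 60 x^{4} + 138 x^{3} + 249 x^{2} + 168 x + 36}, which equals f(x).

F(x) = \frac{7450 x \log{\left(x + \frac{1}{2} \right)} - 5202 x \log{\left(x + \frac{3}{2} \right)} - 1124 x \log{\left(x^{2} + 4 \right)} - 1614 x \operatorname{atan}{\left(\frac{x}{2} \right)} + 3725 \log{\left(x + \frac{1}{2} \right)} - 2601 \log{\left(x + \frac{3}{2} \right)} - 562 \log{\left(x^{2} + 4 \right)} - 807 \operatorname{atan}{\left(\frac{x}{2} \right)} + 850}{43350 x + 21675} + C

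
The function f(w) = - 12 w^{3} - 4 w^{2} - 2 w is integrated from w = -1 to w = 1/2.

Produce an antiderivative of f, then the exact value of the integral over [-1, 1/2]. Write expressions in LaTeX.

The integrand splits into summands that can be handled one at a time.
F(w) = - 3 w^{4} - \frac{4 w^{3}}{3} - w^{2} is an antiderivative of f.
Check: d/dw[- 3 w^{4} - \frac{4 w^{3}}{3} - w^{2}] = - 12 w^{3} - 4 w^{2} - 2 w = f(w).
F(1/2) = - \frac{29}{48}; F(-1) = - \frac{8}{3}.
Integral = F(1/2) - F(-1) = \frac{33}{16}.

Antiderivative: F(w) = - 3 w^{4} - \frac{4 w^{3}}{3} - w^{2}; value = \frac{33}{16}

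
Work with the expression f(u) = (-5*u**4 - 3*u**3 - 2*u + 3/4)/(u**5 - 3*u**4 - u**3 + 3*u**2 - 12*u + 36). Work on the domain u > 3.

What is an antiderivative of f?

An antiderivative is F(u) = -131*log(u - 3)/16 + 429*log(u - 2)/112 - 41*log(u + 2)/112 - 31*log(u**2 + 3)/224 - 205*sqrt(3)*atan(sqrt(3)*u/3)/336.

The denominator factors as 4*(u - 3)*(u - 2)*(u + 2)*(u**2 + 3); partial fractions split f into directly integrable pieces: -(31*u + 205)/(112*(u**2 + 3)) - 41/(112*(u + 2)) + 429/(112*(u - 2)) - 131/(16*(u - 3)).
Check: d/du[-131*log(u - 3)/16 + 429*log(u - 2)/112 - 41*log(u + 2)/112 - 31*log(u**2 + 3)/224 - 205*sqrt(3)*atan(sqrt(3)*u/3)/336] = (-20*u**4 - 12*u**3 - 8*u + 3)/(4*u**5 - 12*u**4 - 4*u**3 + 12*u**2 - 48*u + 144), which equals f(u).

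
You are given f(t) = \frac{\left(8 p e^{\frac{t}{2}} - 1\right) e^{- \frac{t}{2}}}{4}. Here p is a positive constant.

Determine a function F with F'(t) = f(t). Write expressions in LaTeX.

An antiderivative is F(t) = \frac{\left(4 p t e^{\frac{t}{2}} + 1\right) e^{- \frac{t}{2}}}{2}.

A first test for any F(t): its t-derivative must equal f(t) identically.
Check: d/dt[\frac{\left(4 p t e^{\frac{t}{2}} + 1\right) e^{- \frac{t}{2}}}{2}] = \frac{\left(8 p e^{\frac{t}{2}} - 1\right) e^{- \frac{t}{2}}}{4} = f(t).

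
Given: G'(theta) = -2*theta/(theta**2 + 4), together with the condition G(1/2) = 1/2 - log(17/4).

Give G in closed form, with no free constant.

G(theta) = 1/2 - log(theta**2 + 4)

The substitution u = theta**2 + 4 works: G'(theta) is exactly (dG/du)*(du/dtheta) for that inner function.
A general antiderivative is -log(theta**2 + 4) + C.
The condition gives C = 1/2 - log(17/4) - (-log(17/4)) = 1/2.
So G(theta) = 1/2 - log(theta**2 + 4).
Check: d/dtheta[1/2 - log(theta**2 + 4)] = -2*theta/(theta**2 + 4) = G'(theta).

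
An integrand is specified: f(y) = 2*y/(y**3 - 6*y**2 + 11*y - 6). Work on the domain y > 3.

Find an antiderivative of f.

Factor the denominator ((y - 3)*(y - 2)*(y - 1)) and decompose: f = 1/(y - 1) - 4/(y - 2) + 3/(y - 3); each piece integrates to a log, atan, or power term.
Check: d/dy[3*log(y - 3) - 4*log(y - 2) + log(y - 1)] = 2*y/(y**3 - 6*y**2 + 11*y - 6) = f(y).

An antiderivative is F(y) = 3*log(y - 3) - 4*log(y - 2) + log(y - 1).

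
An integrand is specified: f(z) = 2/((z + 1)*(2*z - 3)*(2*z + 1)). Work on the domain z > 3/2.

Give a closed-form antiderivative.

An antiderivative is F(z) = log(z - 3/2)/10 - log(z + 1/2)/2 + 2*log(z + 1)/5.

Factor the denominator ((z + 1)*(2*z - 3)*(2*z + 1)) and decompose: f = -1/(2*z + 1) + 1/(5*(2*z - 3)) + 2/(5*(z + 1)); each piece integrates to a log, atan, or power term.
Check: d/dz[log(z - 3/2)/10 - log(z + 1/2)/2 + 2*log(z + 1)/5] = 2/(4*z**3 - 7*z - 3), which equals f(z).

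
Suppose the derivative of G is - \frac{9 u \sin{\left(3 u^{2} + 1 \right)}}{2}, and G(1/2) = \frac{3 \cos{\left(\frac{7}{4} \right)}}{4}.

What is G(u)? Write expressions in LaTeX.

G'(u) matches the chain-rule pattern g'(h)*h' with inner function h(u) = 3 u^{2} + 1; substituting w = h(u) collapses the integral.
A general antiderivative is \frac{3 \cos{\left(3 u^{2} + 1 \right)}}{4} + C.
The condition gives C = \frac{3 \cos{\left(\frac{7}{4} \right)}}{4} - (\frac{3 \cos{\left(\frac{7}{4} \right)}}{4}) = 0.
So G(u) = \frac{3 \cos{\left(3 u^{2} + 1 \right)}}{4}.
Check: d/du[\frac{3 \cos{\left(3 u^{2} + 1 \right)}}{4}] = - \frac{9 u \sin{\left(3 u^{2} + 1 \right)}}{2} = G'(u).

G(u) = \frac{3 \cos{\left(3 u^{2} + 1 \right)}}{4}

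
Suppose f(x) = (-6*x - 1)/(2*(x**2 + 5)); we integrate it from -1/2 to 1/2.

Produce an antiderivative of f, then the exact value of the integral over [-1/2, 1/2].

Antiderivative: F(x) = (-15*log(x**2 + 5) - sqrt(5)*atan(sqrt(5)*x/5))/10; value = -sqrt(5)*atan(sqrt(5)/10)/5

An antiderivative F(x) passes only if d/dx[F] lands on f(x) exactly.
F(x) = (-15*log(x**2 + 5) - sqrt(5)*atan(sqrt(5)*x/5))/10 is an antiderivative of f.
Check: d/dx[(-15*log(x**2 + 5) - sqrt(5)*atan(sqrt(5)*x/5))/10] = (-6*x - 1)/(2*x**2 + 10), which equals f(x).
F(1/2) = -3*log(21/4)/2 - sqrt(5)*atan(sqrt(5)/10)/10; F(-1/2) = -3*log(21/4)/2 + sqrt(5)*atan(sqrt(5)/10)/10.
Integral = F(1/2) - F(-1/2) = -sqrt(5)*atan(sqrt(5)/10)/5.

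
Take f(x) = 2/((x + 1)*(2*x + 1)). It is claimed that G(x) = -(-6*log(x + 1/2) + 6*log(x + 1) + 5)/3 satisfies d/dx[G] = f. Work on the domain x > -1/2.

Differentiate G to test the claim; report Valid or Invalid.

Valid - the claim checks out under differentiation.

d/dx[G] = 2/(2*x**2 + 3*x + 1)
This equals f(x) exactly, so the claim holds.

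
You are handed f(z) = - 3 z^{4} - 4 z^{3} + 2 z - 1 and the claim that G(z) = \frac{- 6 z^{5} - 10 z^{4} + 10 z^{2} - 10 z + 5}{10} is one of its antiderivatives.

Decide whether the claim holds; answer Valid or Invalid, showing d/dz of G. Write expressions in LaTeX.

d/dz[G] = - 3 z^{4} - 4 z^{3} + 2 z - 1
This equals f(z) exactly, so the claim holds.

Valid. The derivative of G reproduces f.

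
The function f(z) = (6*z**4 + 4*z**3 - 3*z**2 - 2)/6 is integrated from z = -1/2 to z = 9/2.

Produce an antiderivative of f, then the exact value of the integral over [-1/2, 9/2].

Antiderivative: F(z) = z**5/5 + z**4/6 - z**3/6 - z/3; value = 20185/48

For F(z) to be correct the identity F'(z) - f(z) = 0 must hold.
F(z) = z**5/5 + z**4/6 - z**3/6 - z/3 is an antiderivative of f.
Check: d/dz[z**5/5 + z**4/6 - z**3/6 - z/3] = z**4 + 2*z**3/3 - z**2/2 - 1/3, which equals f(z).
F(9/2) = 33657/80; F(-1/2) = 23/120.
Integral = F(9/2) - F(-1/2) = 20185/48.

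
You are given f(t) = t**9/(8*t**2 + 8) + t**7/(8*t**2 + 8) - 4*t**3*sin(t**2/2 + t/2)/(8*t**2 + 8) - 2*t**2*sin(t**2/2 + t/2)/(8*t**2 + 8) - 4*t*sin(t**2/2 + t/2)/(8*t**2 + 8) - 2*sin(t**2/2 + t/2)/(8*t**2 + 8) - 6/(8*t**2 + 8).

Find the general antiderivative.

F(t) = t**8/64 + cos(t**2/2 + t/2)/2 - 3*atan(t)/4 + C

Integrate term by term and add the pieces.
Check: d/dt[t**8/64 + cos(t**2/2 + t/2)/2 - 3*atan(t)/4] = (t**9 + t**7 - 4*t**3*sin(t**2/2 + t/2) - 2*t**2*sin(t**2/2 + t/2) - 4*t*sin(t**2/2 + t/2) - 2*sin(t**2/2 + t/2) - 6)/(8*t**2 + 8), which equals f(t).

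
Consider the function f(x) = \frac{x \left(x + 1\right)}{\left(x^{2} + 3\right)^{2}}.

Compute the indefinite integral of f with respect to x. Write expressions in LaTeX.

F(x) = \frac{- x - 1}{2 x^{2} + 6} + \frac{\sqrt{3} \operatorname{atan}{\left(\frac{\sqrt{3} x}{3} \right)}}{6} + C

Differentiate the proposed F(x) back; it has to land on f(x) exactly.
Check: d/dx[\frac{- x - 1}{2 x^{2} + 6} + \frac{\sqrt{3} \operatorname{atan}{\left(\frac{\sqrt{3} x}{3} \right)}}{6}] = \frac{x^{2} + x}{x^{4} + 6 x^{2} + 9}, which equals f(x).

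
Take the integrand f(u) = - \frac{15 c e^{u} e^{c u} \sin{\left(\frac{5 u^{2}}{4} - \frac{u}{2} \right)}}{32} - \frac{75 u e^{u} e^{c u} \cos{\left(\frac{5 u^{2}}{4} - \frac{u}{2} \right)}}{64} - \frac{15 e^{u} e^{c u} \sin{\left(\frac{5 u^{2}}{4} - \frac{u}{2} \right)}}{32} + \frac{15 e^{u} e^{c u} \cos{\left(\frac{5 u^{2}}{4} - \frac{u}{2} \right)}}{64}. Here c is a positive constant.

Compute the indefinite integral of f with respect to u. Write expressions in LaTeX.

F(u) = - \frac{15 e^{u} e^{c u} \sin{\left(\frac{5 u^{2}}{4} - \frac{u}{2} \right)}}{32} + C

Integrate term by term and add the pieces.
Check: d/du[- \frac{15 e^{u} e^{c u} \sin{\left(\frac{5 u^{2}}{4} - \frac{u}{2} \right)}}{32}] = - \frac{15 c e^{u} e^{c u} \sin{\left(\frac{5 u^{2}}{4} - \frac{u}{2} \right)}}{32} - \frac{75 u e^{u} e^{c u} \cos{\left(\frac{5 u^{2}}{4} - \frac{u}{2} \right)}}{64} - \frac{15 e^{u} e^{c u} \sin{\left(\frac{5 u^{2}}{4} - \frac{u}{2} \right)}}{32} + \frac{15 e^{u} e^{c u} \cos{\left(\frac{5 u^{2}}{4} - \frac{u}{2} \right)}}{64} = f(u).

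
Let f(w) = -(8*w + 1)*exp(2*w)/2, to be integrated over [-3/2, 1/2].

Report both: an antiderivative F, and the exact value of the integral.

Antiderivative: F(w) = (3 - 8*w)*exp(2*w)/4; value = -exp(1)/4 - 15*exp(-3)/4

Recognize the product-rule pattern: f = u'v + uv' with u = 3/4 - 2*w, v = exp(2*w), so integration by parts undoes it.
F(w) = (3 - 8*w)*exp(2*w)/4 is an antiderivative of f.
Check: d/dw[(3 - 8*w)*exp(2*w)/4] = -4*w*exp(2*w) - exp(2*w)/2, which equals f(w).
F(1/2) = -exp(1)/4; F(-3/2) = 15*exp(-3)/4.
Integral = F(1/2) - F(-3/2) = -exp(1)/4 - 15*exp(-3)/4.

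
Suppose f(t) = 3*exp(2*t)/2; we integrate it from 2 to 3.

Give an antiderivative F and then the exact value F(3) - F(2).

For F(t) to be correct the identity F'(t) - f(t) = 0 must hold.
F(t) = 3*exp(2*t)/4 is an antiderivative of f.
Check: d/dt[3*exp(2*t)/4] = 3*exp(2*t)/2 = f(t).
F(3) = 3*exp(6)/4; F(2) = 3*exp(4)/4.
Integral = F(3) - F(2) = -3*exp(4)/4 + 3*exp(6)/4.

Antiderivative: F(t) = 3*exp(2*t)/4; value = -3*exp(4)/4 + 3*exp(6)/4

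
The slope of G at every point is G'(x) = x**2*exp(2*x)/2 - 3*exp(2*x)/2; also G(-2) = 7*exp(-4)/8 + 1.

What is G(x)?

Recognize the product-rule pattern: G'(x) = u'v + uv' with u = x**2/4 - x/4 - 5/8, v = exp(2*x), so integration by parts undoes it.
A general antiderivative is (2*x**2 - 2*x - 5)*exp(2*x)/8 + C.
The condition gives C = 7*exp(-4)/8 + 1 - (7*exp(-4)/8) = 1.
So G(x) = (2*x**2*exp(2*x) - 2*x*exp(2*x) - 5*exp(2*x) + 8)/8.
Check: d/dx[(2*x**2*exp(2*x) - 2*x*exp(2*x) - 5*exp(2*x) + 8)/8] = x**2*exp(2*x)/2 - 3*exp(2*x)/2 = G'(x).

G(x) = (2*x**2*exp(2*x) - 2*x*exp(2*x) - 5*exp(2*x) + 8)/8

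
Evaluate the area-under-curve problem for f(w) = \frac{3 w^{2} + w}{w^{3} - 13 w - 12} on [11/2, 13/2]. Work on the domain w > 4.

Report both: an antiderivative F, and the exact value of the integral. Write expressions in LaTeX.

Factor the denominator (\left(w - 4\right) \left(w + 1\right) \left(w + 3\right)) and decompose: f = \frac{12}{7 \left(w + 3\right)} - \frac{1}{5 \left(w + 1\right)} + \frac{52}{35 \left(w - 4\right)}; each piece integrates to a log, atan, or power term.
F(w) = \frac{52 \log{\left(w - 4 \right)}}{35} - \frac{\log{\left(w + 1 \right)}}{5} + \frac{12 \log{\left(w + 3 \right)}}{7} is an antiderivative of f.
Check: d/dw[\frac{52 \log{\left(w - 4 \right)}}{35} - \frac{\log{\left(w + 1 \right)}}{5} + \frac{12 \log{\left(w + 3 \right)}}{7}] = \frac{3 w^{2} + w}{w^{3} - 13 w - 12} = f(w).
F(13/2) = - \frac{\log{\left(\frac{15}{2} \right)}}{5} + \frac{52 \log{\left(\frac{5}{2} \right)}}{35} + \frac{12 \log{\left(\frac{19}{2} \right)}}{7}; F(11/2) = - \frac{\log{\left(\frac{13}{2} \right)}}{5} + \frac{52 \log{\left(\frac{3}{2} \right)}}{35} + \frac{12 \log{\left(\frac{17}{2} \right)}}{7}.
Integral = F(13/2) - F(11/2) = - \frac{12 \log{\left(\frac{17}{2} \right)}}{7} - \frac{52 \log{\left(\frac{3}{2} \right)}}{35} - \frac{\log{\left(\frac{15}{2} \right)}}{5} + \frac{\log{\left(\frac{13}{2} \right)}}{5} + \frac{52 \log{\left(\frac{5}{2} \right)}}{35} + \frac{12 \log{\left(\frac{19}{2} \right)}}{7}.

Antiderivative: F(w) = \frac{52 \log{\left(w - 4 \right)}}{35} - \frac{\log{\left(w + 1 \right)}}{5} + \frac{12 \log{\left(w + 3 \right)}}{7}; value = - \frac{12 \log{\left(\frac{17}{2} \right)}}{7} - \frac{52 \log{\left(\frac{3}{2} \right)}}{35} - \frac{\log{\left(\frac{15}{2} \right)}}{5} + \frac{\log{\left(\frac{13}{2} \right)}}{5} + \frac{52 \log{\left(\frac{5}{2} \right)}}{35} + \frac{12 \log{\left(\frac{19}{2} \right)}}{7}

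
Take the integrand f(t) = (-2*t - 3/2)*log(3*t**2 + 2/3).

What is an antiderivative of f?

An antiderivative is F(t) = -t**2*log(3*t**2 + 2/3) + t**2 - 3*t*log(3*t**2 + 2/3)/2 + 3*t - 2*log(t**2 + 2/9)/9 - sqrt(2)*atan(3*sqrt(2)*t/2).

Since d/dt undoes antidifferentiation here, F'(t) = f(t) is required of F(t).
Check: d/dt[-t**2*log(3*t**2 + 2/3) + t**2 - 3*t*log(3*t**2 + 2/3)/2 + 3*t - 2*log(t**2 + 2/9)/9 - sqrt(2)*atan(3*sqrt(2)*t/2)] = -2*t*log(3*t**2 + 2/3) - 3*log(3*t**2 + 2/3)/2, which equals f(t).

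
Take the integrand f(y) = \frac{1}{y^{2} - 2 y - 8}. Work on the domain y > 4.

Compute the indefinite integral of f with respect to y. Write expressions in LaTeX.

F(y) = \frac{\log{\left(y - 4 \right)}}{6} - \frac{\log{\left(y + 2 \right)}}{6} + C

The denominator factors as \left(y - 4\right) \left(y + 2\right); partial fractions split f into directly integrable pieces: - \frac{1}{6 \left(y + 2\right)} + \frac{1}{6 \left(y - 4\right)}.
Check: d/dy[\frac{\log{\left(y - 4 \right)}}{6} - \frac{\log{\left(y + 2 \right)}}{6}] = \frac{1}{y^{2} - 2 y - 8} = f(y).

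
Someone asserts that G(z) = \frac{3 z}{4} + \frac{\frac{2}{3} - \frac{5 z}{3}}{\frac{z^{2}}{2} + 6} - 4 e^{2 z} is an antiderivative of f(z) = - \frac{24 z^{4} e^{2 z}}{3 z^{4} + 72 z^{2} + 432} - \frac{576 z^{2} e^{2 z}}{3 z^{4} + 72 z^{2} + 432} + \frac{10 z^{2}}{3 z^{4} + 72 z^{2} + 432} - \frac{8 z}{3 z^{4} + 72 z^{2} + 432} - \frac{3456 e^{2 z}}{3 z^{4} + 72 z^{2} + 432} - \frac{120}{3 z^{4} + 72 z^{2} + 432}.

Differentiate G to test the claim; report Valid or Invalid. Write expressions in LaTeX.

d/dz[G] = \frac{- 96 z^{4} e^{2 z} + 9 z^{4} - 2304 z^{2} e^{2 z} + 256 z^{2} - 32 z - 13824 e^{2 z} + 816}{12 z^{4} + 288 z^{2} + 1728}
d/dz[G] - f(z) = \frac{3}{4} != 0.

Invalid: d/dz[G] - f = \frac{3}{4}, which is not 0.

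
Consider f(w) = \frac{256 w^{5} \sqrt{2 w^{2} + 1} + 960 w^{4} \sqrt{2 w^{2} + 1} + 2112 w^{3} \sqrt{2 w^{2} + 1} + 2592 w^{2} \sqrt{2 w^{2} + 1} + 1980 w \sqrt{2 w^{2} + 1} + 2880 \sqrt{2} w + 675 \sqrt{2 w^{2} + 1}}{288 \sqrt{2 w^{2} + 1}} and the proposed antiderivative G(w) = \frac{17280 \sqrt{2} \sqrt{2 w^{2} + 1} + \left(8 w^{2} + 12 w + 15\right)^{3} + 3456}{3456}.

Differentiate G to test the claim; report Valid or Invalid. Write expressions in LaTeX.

Valid - differentiating G returns exactly f.

d/dw[G] = \frac{256 w^{5} \sqrt{2 w^{2} + 1} + 960 w^{4} \sqrt{2 w^{2} + 1} + 2112 w^{3} \sqrt{2 w^{2} + 1} + 2592 w^{2} \sqrt{2 w^{2} + 1} + 1980 w \sqrt{2 w^{2} + 1} + 2880 \sqrt{2} w + 675 \sqrt{2 w^{2} + 1}}{288 \sqrt{2 w^{2} + 1}}
This equals f(w) exactly, so the claim holds.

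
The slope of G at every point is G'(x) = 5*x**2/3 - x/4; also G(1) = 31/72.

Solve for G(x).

The integrand splits into summands that can be handled one at a time.
A general antiderivative is 5*x**3/9 - x**2/8 + C.
The condition gives C = 31/72 - (31/72) = 0.
So G(x) = x**2*(40*x - 9)/72.
Check: d/dx[x**2*(40*x - 9)/72] = 5*x**2/3 - x/4 = G'(x).

G(x) = x**2*(40*x - 9)/72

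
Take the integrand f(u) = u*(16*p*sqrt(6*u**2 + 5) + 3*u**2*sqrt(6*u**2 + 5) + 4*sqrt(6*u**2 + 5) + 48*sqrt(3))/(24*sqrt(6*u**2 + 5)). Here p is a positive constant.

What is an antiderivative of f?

An antiderivative is F(u) = (96*p*u**2 + (3*u**2 + 4)**2 + 96*sqrt(3)*sqrt(6*u**2 + 5))/288.

An antiderivative F(u) passes only if d/du[F] lands on f(u) exactly.
Check: d/du[(96*p*u**2 + (3*u**2 + 4)**2 + 96*sqrt(3)*sqrt(6*u**2 + 5))/288] = (16*p*u*sqrt(6*u**2 + 5) + 3*u**3*sqrt(6*u**2 + 5) + 4*u*sqrt(6*u**2 + 5) + 48*sqrt(3)*u)/(24*sqrt(6*u**2 + 5)), which equals f(u).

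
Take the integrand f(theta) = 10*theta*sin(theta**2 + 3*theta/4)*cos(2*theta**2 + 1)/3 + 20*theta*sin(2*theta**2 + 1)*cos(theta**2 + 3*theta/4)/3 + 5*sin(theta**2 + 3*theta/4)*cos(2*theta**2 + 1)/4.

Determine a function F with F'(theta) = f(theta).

f has the shape u'v + uv' for u = -5*cos(2*theta**2 + 1)/3 and v = cos(theta**2 + 3*theta/4) — it is the derivative of the product u*v.
Check: d/dtheta[-5*cos(theta**2 + 3*theta/4)*cos(2*theta**2 + 1)/3] = 10*theta*sin(theta**2 + 3*theta/4)*cos(2*theta**2 + 1)/3 + 20*theta*sin(2*theta**2 + 1)*cos(theta**2 + 3*theta/4)/3 + 5*sin(theta**2 + 3*theta/4)*cos(2*theta**2 + 1)/4 = f(theta).

An antiderivative is F(theta) = -5*cos(theta**2 + 3*theta/4)*cos(2*theta**2 + 1)/3.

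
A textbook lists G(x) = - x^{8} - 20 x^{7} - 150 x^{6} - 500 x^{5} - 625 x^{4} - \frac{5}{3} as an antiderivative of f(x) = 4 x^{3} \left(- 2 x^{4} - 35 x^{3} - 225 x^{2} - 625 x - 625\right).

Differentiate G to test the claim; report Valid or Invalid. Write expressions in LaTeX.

Valid: G'(x) = f(x).

d/dx[G] = - 8 x^{7} - 140 x^{6} - 900 x^{5} - 2500 x^{4} - 2500 x^{3}
This equals f(x) exactly, so the claim holds.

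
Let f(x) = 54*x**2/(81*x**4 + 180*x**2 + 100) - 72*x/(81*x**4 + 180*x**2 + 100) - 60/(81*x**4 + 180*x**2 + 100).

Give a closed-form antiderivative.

Recognize the product-rule pattern: f = u'v + uv' with u = 1/(3*x**2/2 + 5/3), v = 2/3 - x, so integration by parts undoes it.
Check: d/dx[-2*(3*x - 2)/(9*x**2 + 10)] = (54*x**2 - 72*x - 60)/(81*x**4 + 180*x**2 + 100), which equals f(x).

An antiderivative is F(x) = -2*(3*x - 2)/(9*x**2 + 10).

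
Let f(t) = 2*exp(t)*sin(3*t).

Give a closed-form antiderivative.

An antiderivative is F(t) = exp(t)*sin(3*t)/5 - 3*exp(t)*cos(3*t)/5.

A first test for any F(t): its t-derivative must equal f(t) identically.
Check: d/dt[exp(t)*sin(3*t)/5 - 3*exp(t)*cos(3*t)/5] = 2*exp(t)*sin(3*t) = f(t).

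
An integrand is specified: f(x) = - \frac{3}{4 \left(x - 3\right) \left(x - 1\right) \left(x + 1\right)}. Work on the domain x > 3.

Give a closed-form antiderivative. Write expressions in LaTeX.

The denominator factors as 4 \left(x - 3\right) \left(x - 1\right) \left(x + 1\right); partial fractions split f into directly integrable pieces: - \frac{3}{32 \left(x + 1\right)} + \frac{3}{16 \left(x - 1\right)} - \frac{3}{32 \left(x - 3\right)}.
Check: d/dx[\frac{3 \left(2 \log{\left(x - 1 \right)} - \log{\left(x^{2} - 2 x - 3 \right)}\right)}{32}] = - \frac{3}{4 x^{3} - 12 x^{2} - 4 x + 12}, which equals f(x).

An antiderivative is F(x) = \frac{3 \left(2 \log{\left(x - 1 \right)} - \log{\left(x^{2} - 2 x - 3 \right)}\right)}{32}.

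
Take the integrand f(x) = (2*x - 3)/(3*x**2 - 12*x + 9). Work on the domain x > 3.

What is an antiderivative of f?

Factor the denominator (3*(x - 3)*(x - 1)) and decompose: f = 1/(6*(x - 1)) + 1/(2*(x - 3)); each piece integrates to a log, atan, or power term.
Check: d/dx[(3*log(x - 3) + log(x - 1))/6] = (2*x - 3)/(3*x**2 - 12*x + 9) = f(x).

An antiderivative is F(x) = (3*log(x - 3) + log(x - 1))/6.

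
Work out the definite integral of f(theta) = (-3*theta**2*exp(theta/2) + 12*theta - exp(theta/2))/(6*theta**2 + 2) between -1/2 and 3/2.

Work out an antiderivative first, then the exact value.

Antiderivative: F(theta) = -exp(theta/2) + log(3*theta**2 + 1); value = -exp(3/4) - log(7/4) + exp(-1/4) + log(31/4)

Differentiate the proposed F(theta) back; it has to land on f(theta) exactly.
F(theta) = -exp(theta/2) + log(3*theta**2 + 1) is an antiderivative of f.
Check: d/dtheta[-exp(theta/2) + log(3*theta**2 + 1)] = (-3*theta**2*exp(theta/2) + 12*theta - exp(theta/2))/(6*theta**2 + 2) = f(theta).
F(3/2) = -exp(3/4) + log(31/4); F(-1/2) = -exp(-1/4) + log(7/4).
Integral = F(3/2) - F(-1/2) = -exp(3/4) - log(7/4) + exp(-1/4) + log(31/4).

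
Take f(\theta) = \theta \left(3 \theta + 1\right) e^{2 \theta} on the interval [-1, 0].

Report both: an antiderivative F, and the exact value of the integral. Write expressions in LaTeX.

Recognize the product-rule pattern: f = u'v + uv' with u = \frac{3 \theta^{2}}{2} - \theta + \frac{1}{2}, v = e^{2 \theta}, so integration by parts undoes it.
F(\theta) = \frac{3 \theta^{2} e^{2 \theta}}{2} - \theta e^{2 \theta} + \frac{e^{2 \theta}}{2} is an antiderivative of f.
Check: d/d\theta[\frac{3 \theta^{2} e^{2 \theta}}{2} - \theta e^{2 \theta} + \frac{e^{2 \theta}}{2}] = 3 \theta^{2} e^{2 \theta} + \theta e^{2 \theta}, which equals f(\theta).
F(0) = \frac{1}{2}; F(-1) = \frac{3}{e^{2}}.
Integral = F(0) - F(-1) = \frac{1}{2} - \frac{3}{e^{2}}.

Antiderivative: F(\theta) = \frac{3 \theta^{2} e^{2 \theta}}{2} - \theta e^{2 \theta} + \frac{e^{2 \theta}}{2}; value = \frac{1}{2} - \frac{3}{e^{2}}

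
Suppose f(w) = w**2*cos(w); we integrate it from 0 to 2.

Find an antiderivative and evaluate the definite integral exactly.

An antiderivative F(w) passes only if d/dw[F] lands on f(w) exactly.
F(w) = w**2*sin(w) + 2*w*cos(w) - 2*sin(w) is an antiderivative of f.
Check: d/dw[w**2*sin(w) + 2*w*cos(w) - 2*sin(w)] = w**2*cos(w) = f(w).
F(2) = 4*cos(2) + 2*sin(2); F(0) = 0.
Integral = F(2) - F(0) = 4*cos(2) + 2*sin(2).

Antiderivative: F(w) = w**2*sin(w) + 2*w*cos(w) - 2*sin(w); value = 4*cos(2) + 2*sin(2)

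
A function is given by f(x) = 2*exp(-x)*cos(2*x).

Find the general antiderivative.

A candidate is checked by its d/dx: the result must match f(x).
Check: d/dx[(4*sin(2*x) - 2*cos(2*x))*exp(-x)/5] = 2*exp(-x)*cos(2*x) = f(x).

F(x) = (4*sin(2*x) - 2*cos(2*x))*exp(-x)/5 + C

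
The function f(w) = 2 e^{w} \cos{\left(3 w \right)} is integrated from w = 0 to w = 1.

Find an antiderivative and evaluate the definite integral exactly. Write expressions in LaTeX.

Since d/dw undoes antidifferentiation here, F'(w) = f(w) is required of F(w).
F(w) = \frac{3 e^{w} \sin{\left(3 w \right)}}{5} + \frac{e^{w} \cos{\left(3 w \right)}}{5} is an antiderivative of f.
Check: d/dw[\frac{3 e^{w} \sin{\left(3 w \right)}}{5} + \frac{e^{w} \cos{\left(3 w \right)}}{5}] = 2 e^{w} \cos{\left(3 w \right)} = f(w).
F(1) = \frac{e \cos{\left(3 \right)}}{5} + \frac{3 e \sin{\left(3 \right)}}{5}; F(0) = \frac{1}{5}.
Integral = F(1) - F(0) = \frac{e \cos{\left(3 \right)}}{5} - \frac{1}{5} + \frac{3 e \sin{\left(3 \right)}}{5}.

Antiderivative: F(w) = \frac{3 e^{w} \sin{\left(3 w \right)}}{5} + \frac{e^{w} \cos{\left(3 w \right)}}{5}; value = \frac{e \cos{\left(3 \right)}}{5} - \frac{1}{5} + \frac{3 e \sin{\left(3 \right)}}{5}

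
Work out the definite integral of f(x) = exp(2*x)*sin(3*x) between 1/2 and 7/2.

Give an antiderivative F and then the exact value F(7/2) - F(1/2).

Any candidate F(x) must reproduce f(x) exactly when differentiated.
F(x) = 2*exp(2*x)*sin(3*x)/13 - 3*exp(2*x)*cos(3*x)/13 is an antiderivative of f.
Check: d/dx[2*exp(2*x)*sin(3*x)/13 - 3*exp(2*x)*cos(3*x)/13] = exp(2*x)*sin(3*x) = f(x).
F(7/2) = 2*exp(7)*sin(21/2)/13 - 3*exp(7)*cos(21/2)/13; F(1/2) = -3*exp(1)*cos(3/2)/13 + 2*exp(1)*sin(3/2)/13.
Integral = F(7/2) - F(1/2) = 2*exp(7)*sin(21/2)/13 - 2*exp(1)*sin(3/2)/13 + 3*exp(1)*cos(3/2)/13 - 3*exp(7)*cos(21/2)/13.

Antiderivative: F(x) = 2*exp(2*x)*sin(3*x)/13 - 3*exp(2*x)*cos(3*x)/13; value = 2*exp(7)*sin(21/2)/13 - 2*exp(1)*sin(3/2)/13 + 3*exp(1)*cos(3/2)/13 - 3*exp(7)*cos(21/2)/13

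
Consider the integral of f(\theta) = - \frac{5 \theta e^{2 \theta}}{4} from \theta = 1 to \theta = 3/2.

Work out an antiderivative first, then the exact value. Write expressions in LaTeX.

f has the shape u'v + uv' for u = \frac{5}{16} - \frac{5 \theta}{8} and v = e^{2 \theta} — it is the derivative of the product u*v.
F(\theta) = - \frac{5 \theta e^{2 \theta}}{8} + \frac{5 e^{2 \theta}}{16} is an antiderivative of f.
Check: d/d\theta[- \frac{5 \theta e^{2 \theta}}{8} + \frac{5 e^{2 \theta}}{16}] = - \frac{5 \theta e^{2 \theta}}{4} = f(\theta).
F(3/2) = - \frac{5 e^{3}}{8}; F(1) = - \frac{5 e^{2}}{16}.
Integral = F(3/2) - F(1) = - \frac{5 e^{3}}{8} + \frac{5 e^{2}}{16}.

Antiderivative: F(\theta) = - \frac{5 \theta e^{2 \theta}}{8} + \frac{5 e^{2 \theta}}{16}; value = - \frac{5 e^{3}}{8} + \frac{5 e^{2}}{16}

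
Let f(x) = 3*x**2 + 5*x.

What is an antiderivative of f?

The integrand splits into summands that can be handled one at a time.
Check: d/dx[x**3 + 5*x**2/2] = 3*x**2 + 5*x = f(x).

An antiderivative is F(x) = x**3 + 5*x**2/2.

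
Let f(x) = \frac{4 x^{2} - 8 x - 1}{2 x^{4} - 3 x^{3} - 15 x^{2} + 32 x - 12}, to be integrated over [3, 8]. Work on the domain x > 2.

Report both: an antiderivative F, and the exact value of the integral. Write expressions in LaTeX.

Factor the denominator (\left(x - 2\right)^{2} \left(x + 3\right) \left(2 x - 1\right)) and decompose: f = - \frac{32}{63 \left(2 x - 1\right)} - \frac{59}{175 \left(x + 3\right)} + \frac{133}{225 \left(x - 2\right)} - \frac{1}{15 \left(x - 2\right)^{2}}; each piece integrates to a log, atan, or power term.
F(x) = \frac{133 \log{\left(x - 2 \right)}}{225} - \frac{16 \log{\left(x - \frac{1}{2} \right)}}{63} - \frac{59 \log{\left(x + 3 \right)}}{175} + \frac{1}{15 x - 30} is an antiderivative of f.
Check: d/dx[\frac{133 \log{\left(x - 2 \right)}}{225} - \frac{16 \log{\left(x - \frac{1}{2} \right)}}{63} - \frac{59 \log{\left(x + 3 \right)}}{175} + \frac{1}{15 x - 30}] = \frac{4 x^{2} - 8 x - 1}{2 x^{4} - 3 x^{3} - 15 x^{2} + 32 x - 12} = f(x).
F(8) = - \frac{59 \log{\left(11 \right)}}{175} - \frac{16 \log{\left(\frac{15}{2} \right)}}{63} + \frac{1}{90} + \frac{133 \log{\left(6 \right)}}{225}; F(3) = - \frac{59 \log{\left(6 \right)}}{175} - \frac{16 \log{\left(\frac{5}{2} \right)}}{63} + \frac{1}{15}.
Integral = F(8) - F(3) = - \frac{59 \log{\left(11 \right)}}{175} - \frac{16 \log{\left(\frac{15}{2} \right)}}{63} - \frac{1}{18} + \frac{16 \log{\left(\frac{5}{2} \right)}}{63} + \frac{1462 \log{\left(6 \right)}}{1575}.

Antiderivative: F(x) = \frac{133 \log{\left(x - 2 \right)}}{225} - \frac{16 \log{\left(x - \frac{1}{2} \right)}}{63} - \frac{59 \log{\left(x + 3 \right)}}{175} + \frac{1}{15 x - 30}; value = - \frac{59 \log{\left(11 \right)}}{175} - \frac{16 \log{\left(\frac{15}{2} \right)}}{63} - \frac{1}{18} + \frac{16 \log{\left(\frac{5}{2} \right)}}{63} + \frac{1462 \log{\left(6 \right)}}{1575}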